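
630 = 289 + 341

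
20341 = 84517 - 64176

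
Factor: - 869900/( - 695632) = 217475/173908 =2^( - 2 )*5^2 * 7^ ( - 1 )*6211^( - 1)*8699^1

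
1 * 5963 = 5963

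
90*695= 62550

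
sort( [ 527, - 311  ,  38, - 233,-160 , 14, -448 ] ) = [- 448, - 311, - 233, - 160, 14, 38, 527 ]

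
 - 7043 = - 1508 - 5535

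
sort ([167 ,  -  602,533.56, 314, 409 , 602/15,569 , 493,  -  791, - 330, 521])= [ - 791, - 602, - 330,  602/15, 167, 314,409, 493,521, 533.56, 569 ]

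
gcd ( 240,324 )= 12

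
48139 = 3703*13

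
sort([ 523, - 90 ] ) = [-90,523]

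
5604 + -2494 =3110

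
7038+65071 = 72109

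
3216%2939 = 277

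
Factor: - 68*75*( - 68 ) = 346800 = 2^4*3^1*5^2 * 17^2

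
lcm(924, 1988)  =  65604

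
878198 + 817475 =1695673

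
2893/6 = 2893/6 = 482.17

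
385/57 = 385/57= 6.75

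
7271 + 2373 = 9644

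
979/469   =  2 + 41/469 =2.09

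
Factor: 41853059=131^1*319489^1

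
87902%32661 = 22580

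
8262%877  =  369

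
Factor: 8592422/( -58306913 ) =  - 2^1*7^(- 3)*  199^1*21589^1*169991^( - 1)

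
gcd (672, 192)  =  96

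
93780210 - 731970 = 93048240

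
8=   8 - 0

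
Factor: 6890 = 2^1*5^1 * 13^1* 53^1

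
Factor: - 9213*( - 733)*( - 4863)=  - 32840466327= - 3^2*37^1*83^1*733^1*1621^1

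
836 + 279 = 1115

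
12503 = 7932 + 4571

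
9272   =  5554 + 3718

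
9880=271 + 9609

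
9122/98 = 93 +4/49 = 93.08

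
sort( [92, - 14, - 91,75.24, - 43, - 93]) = [- 93, - 91, - 43, - 14,  75.24,  92]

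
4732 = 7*676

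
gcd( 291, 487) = 1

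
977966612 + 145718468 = 1123685080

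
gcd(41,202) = 1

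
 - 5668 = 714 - 6382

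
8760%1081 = 112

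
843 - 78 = 765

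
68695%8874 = 6577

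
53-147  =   - 94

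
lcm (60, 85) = 1020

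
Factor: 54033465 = 3^1*5^1*31^1 * 116201^1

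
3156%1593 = 1563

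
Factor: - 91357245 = -3^2*5^1*7^1*290023^1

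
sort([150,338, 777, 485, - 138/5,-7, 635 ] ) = [ - 138/5, - 7,150, 338, 485, 635,777 ] 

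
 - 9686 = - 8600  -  1086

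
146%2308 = 146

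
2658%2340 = 318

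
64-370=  - 306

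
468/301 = 468/301 = 1.55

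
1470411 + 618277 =2088688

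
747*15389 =11495583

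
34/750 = 17/375  =  0.05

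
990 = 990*1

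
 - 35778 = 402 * ( - 89 )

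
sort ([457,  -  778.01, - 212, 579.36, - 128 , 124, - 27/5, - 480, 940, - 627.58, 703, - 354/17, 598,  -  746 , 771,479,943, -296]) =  [ - 778.01, - 746, - 627.58, - 480 , - 296, - 212, - 128, - 354/17, - 27/5,124,457, 479,579.36, 598, 703, 771,940, 943]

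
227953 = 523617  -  295664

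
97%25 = 22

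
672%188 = 108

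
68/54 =34/27 = 1.26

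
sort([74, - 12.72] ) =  [ -12.72,74] 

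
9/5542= 9/5542 = 0.00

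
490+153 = 643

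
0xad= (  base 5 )1143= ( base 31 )5I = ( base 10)173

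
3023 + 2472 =5495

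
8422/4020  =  2+ 191/2010 =2.10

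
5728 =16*358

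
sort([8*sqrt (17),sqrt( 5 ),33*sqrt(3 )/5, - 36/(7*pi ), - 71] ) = [ - 71, - 36/( 7 * pi ), sqrt( 5),33*sqrt (3 ) /5,8*sqrt( 17) ]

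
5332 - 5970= - 638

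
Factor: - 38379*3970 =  -2^1*3^1*5^1*11^1*397^1*1163^1= -152364630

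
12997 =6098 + 6899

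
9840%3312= 3216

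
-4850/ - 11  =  4850/11 = 440.91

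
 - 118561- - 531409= 412848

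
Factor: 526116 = 2^2 *3^1 * 17^1*2579^1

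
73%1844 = 73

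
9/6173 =9/6173=0.00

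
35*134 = 4690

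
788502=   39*20218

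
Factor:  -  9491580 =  - 2^2*3^7*5^1*7^1*31^1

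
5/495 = 1/99 = 0.01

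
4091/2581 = 1  +  1510/2581 = 1.59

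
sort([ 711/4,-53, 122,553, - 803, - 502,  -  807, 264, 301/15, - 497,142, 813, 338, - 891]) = [- 891,-807, - 803, - 502, - 497,  -  53, 301/15,  122, 142,  711/4, 264, 338,553, 813]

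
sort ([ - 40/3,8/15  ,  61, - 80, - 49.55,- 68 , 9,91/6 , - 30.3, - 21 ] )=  [-80, -68,-49.55 , - 30.3, - 21,-40/3, 8/15,  9,91/6,  61] 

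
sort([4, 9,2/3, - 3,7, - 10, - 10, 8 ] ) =[ - 10, - 10 , - 3, 2/3,  4,7, 8, 9] 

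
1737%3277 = 1737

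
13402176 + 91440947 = 104843123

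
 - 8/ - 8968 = 1/1121 = 0.00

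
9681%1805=656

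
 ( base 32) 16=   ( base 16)26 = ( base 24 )1E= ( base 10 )38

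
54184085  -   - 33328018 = 87512103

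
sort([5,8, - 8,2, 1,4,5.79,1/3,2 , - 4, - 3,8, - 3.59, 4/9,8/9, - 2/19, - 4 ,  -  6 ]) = [-8, - 6,-4,  -  4, -3.59, - 3, - 2/19,1/3,4/9,8/9 , 1, 2, 2, 4, 5, 5.79,8,8 ]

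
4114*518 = 2131052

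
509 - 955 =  - 446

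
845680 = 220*3844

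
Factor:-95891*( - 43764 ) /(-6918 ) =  -699428954/1153 = - 2^1 * 7^1*521^1*1153^( - 1)*95891^1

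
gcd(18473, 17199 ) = 637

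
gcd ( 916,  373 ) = 1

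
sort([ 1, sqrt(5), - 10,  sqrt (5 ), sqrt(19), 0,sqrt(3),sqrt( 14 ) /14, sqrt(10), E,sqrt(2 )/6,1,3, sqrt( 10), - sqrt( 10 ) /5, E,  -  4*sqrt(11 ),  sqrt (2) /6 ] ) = [ - 4*sqrt(11 ), - 10 , - sqrt(10 ) /5, 0, sqrt(2)/6, sqrt (2 )/6,  sqrt(14 )/14, 1, 1, sqrt(3 ), sqrt (5), sqrt(5), E, E, 3, sqrt ( 10) , sqrt( 10 ), sqrt(19)]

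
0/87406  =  0 =0.00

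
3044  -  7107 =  - 4063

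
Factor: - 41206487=-7^1*17^2*20369^1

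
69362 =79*878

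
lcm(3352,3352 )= 3352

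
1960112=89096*22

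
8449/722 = 11+507/722 = 11.70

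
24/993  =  8/331  =  0.02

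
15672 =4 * 3918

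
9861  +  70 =9931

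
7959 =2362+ 5597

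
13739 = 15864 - 2125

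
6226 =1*6226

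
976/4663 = 976/4663= 0.21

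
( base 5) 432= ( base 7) 225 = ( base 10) 117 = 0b1110101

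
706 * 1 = 706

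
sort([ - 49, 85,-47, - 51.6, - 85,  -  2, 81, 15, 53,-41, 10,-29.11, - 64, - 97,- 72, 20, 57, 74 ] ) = [-97,- 85, - 72,-64, - 51.6, - 49, - 47,-41, - 29.11, - 2, 10,15,20, 53,57 , 74, 81  ,  85 ]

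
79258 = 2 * 39629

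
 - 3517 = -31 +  - 3486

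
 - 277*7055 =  - 1954235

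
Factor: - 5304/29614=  - 2^2*3^1*67^(  -  1) = - 12/67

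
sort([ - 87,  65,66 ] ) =[ - 87,65 , 66 ] 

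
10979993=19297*569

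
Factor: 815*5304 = 4322760 = 2^3*3^1*5^1*13^1*17^1 * 163^1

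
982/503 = 982/503=1.95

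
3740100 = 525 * 7124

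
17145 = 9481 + 7664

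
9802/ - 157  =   - 63 + 89/157 = - 62.43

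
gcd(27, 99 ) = 9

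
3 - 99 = - 96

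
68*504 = 34272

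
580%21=13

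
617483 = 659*937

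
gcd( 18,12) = 6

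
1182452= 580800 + 601652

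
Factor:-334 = - 2^1*167^1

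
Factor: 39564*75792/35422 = 1499317344/17711 = 2^5 * 3^3 * 7^1*89^( - 1) * 157^1*199^(  -  1)*1579^1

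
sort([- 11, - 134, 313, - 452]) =[ - 452, - 134, - 11  ,  313] 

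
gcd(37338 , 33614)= 98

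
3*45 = 135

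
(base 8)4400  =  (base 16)900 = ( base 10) 2304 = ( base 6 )14400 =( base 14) BA8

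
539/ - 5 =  - 108 + 1/5  =  - 107.80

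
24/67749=8/22583  =  0.00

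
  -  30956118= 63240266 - 94196384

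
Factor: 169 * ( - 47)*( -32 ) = 254176  =  2^5*13^2*47^1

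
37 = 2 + 35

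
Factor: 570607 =23^1*24809^1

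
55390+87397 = 142787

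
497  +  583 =1080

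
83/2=83/2=41.50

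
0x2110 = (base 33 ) 7pg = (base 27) BGD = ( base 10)8464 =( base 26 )CDE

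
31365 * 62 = 1944630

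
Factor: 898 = 2^1* 449^1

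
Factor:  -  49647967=-191^1 * 259937^1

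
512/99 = 5 + 17/99 = 5.17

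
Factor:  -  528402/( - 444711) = 322/271 = 2^1*7^1*23^1* 271^( - 1)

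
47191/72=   655+31/72=655.43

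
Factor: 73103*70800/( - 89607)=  - 2^4*5^2*7^ (  -  1)*17^( - 1)*41^1*59^1 * 251^(-1 )*1783^1 = -1725230800/29869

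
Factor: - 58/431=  - 2^1*29^1*431^( - 1 ) 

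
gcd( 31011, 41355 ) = 3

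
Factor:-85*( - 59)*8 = 40120 = 2^3* 5^1*17^1*59^1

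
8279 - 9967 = - 1688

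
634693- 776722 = - 142029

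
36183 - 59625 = -23442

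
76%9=4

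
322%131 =60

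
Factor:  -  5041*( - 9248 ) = 2^5 * 17^2*71^2 = 46619168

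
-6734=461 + -7195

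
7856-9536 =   -  1680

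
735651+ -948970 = -213319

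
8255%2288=1391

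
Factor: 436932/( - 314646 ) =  - 318/229  =  - 2^1*3^1*53^1 * 229^( - 1)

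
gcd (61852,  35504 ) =28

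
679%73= 22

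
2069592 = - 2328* (  -  889)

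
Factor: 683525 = 5^2*19^1*1439^1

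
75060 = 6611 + 68449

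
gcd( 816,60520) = 136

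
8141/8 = 8141/8 = 1017.62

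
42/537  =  14/179=0.08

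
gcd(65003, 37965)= 1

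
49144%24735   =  24409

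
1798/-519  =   - 4 + 278/519= - 3.46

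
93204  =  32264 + 60940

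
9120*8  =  72960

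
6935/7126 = 6935/7126 = 0.97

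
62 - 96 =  - 34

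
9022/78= 347/3 =115.67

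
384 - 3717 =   -  3333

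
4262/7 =4262/7 = 608.86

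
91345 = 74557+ 16788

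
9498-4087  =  5411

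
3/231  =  1/77 = 0.01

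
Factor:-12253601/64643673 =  - 3^( - 1 )*17^(-1)*103^1*887^( - 1 )* 1429^( - 1)*118967^1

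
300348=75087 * 4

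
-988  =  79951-80939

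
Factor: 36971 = 11^1*3361^1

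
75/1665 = 5/111 = 0.05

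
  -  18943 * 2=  - 37886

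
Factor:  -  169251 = -3^1*56417^1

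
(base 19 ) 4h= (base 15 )63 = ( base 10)93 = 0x5d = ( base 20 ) 4d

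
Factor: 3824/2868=2^2*3^( - 1)=4/3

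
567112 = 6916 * 82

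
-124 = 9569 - 9693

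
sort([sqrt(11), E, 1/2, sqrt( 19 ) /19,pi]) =[ sqrt( 19 ) /19, 1/2, E, pi, sqrt (11)] 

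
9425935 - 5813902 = 3612033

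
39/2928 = 13/976 = 0.01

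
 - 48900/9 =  - 5434 +2/3 = - 5433.33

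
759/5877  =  253/1959 = 0.13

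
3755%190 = 145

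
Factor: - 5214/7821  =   - 2^1*3^( - 1 ) = - 2/3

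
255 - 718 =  - 463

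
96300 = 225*428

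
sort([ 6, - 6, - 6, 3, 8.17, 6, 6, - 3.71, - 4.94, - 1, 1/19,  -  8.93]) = [ - 8.93, - 6,  -  6, - 4.94, - 3.71, - 1, 1/19,3, 6, 6, 6,8.17 ] 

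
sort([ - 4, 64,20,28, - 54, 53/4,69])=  [ - 54, - 4, 53/4, 20, 28, 64, 69]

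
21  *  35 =735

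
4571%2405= 2166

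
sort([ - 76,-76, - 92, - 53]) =[ - 92, -76, -76 , - 53]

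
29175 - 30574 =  - 1399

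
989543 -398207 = 591336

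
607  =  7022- 6415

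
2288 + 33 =2321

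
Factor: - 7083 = - 3^2*787^1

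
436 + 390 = 826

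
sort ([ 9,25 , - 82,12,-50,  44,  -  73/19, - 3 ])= [ - 82, - 50, - 73/19,  -  3, 9, 12, 25, 44]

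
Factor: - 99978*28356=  - 2^3*3^2*17^1*19^1*139^1*877^1 = -2834976168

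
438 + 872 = 1310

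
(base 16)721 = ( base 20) 4B5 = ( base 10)1825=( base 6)12241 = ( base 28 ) 295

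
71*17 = 1207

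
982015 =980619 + 1396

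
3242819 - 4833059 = - 1590240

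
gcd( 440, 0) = 440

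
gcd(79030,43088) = 2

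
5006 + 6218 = 11224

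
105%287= 105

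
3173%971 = 260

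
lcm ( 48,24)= 48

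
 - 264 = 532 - 796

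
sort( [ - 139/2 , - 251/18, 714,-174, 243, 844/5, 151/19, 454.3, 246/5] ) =[ - 174, - 139/2 , - 251/18,  151/19,246/5, 844/5, 243, 454.3, 714]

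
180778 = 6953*26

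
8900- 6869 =2031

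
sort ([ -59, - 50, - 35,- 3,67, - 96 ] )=[ - 96  ,-59, - 50, - 35, - 3,67] 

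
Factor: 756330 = 2^1  *  3^1*5^1 * 17^1*1483^1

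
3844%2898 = 946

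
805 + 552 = 1357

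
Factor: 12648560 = 2^4*5^1*223^1 * 709^1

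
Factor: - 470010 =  - 2^1*3^1* 5^1*15667^1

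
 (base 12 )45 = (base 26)21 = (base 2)110101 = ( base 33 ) 1k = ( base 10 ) 53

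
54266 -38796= 15470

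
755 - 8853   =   - 8098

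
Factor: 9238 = 2^1*31^1* 149^1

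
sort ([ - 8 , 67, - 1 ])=[ - 8, - 1 , 67]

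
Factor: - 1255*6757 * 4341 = -3^1*5^1*29^1 * 233^1 *251^1*1447^1 = - 36811831935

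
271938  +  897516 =1169454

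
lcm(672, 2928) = 40992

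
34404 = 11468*3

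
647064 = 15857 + 631207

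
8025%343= 136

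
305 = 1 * 305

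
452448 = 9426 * 48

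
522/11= 47 + 5/11 = 47.45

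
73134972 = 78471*932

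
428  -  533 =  -105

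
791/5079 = 791/5079=0.16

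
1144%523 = 98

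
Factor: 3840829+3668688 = 53^1 *141689^1 =7509517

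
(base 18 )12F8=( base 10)6758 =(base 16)1A66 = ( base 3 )100021022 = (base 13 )30CB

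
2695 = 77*35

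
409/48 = 409/48 = 8.52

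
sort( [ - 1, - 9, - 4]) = [ - 9, - 4, - 1 ]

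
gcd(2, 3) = 1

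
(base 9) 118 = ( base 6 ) 242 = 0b1100010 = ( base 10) 98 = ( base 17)5D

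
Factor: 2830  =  2^1 * 5^1*283^1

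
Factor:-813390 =-2^1*3^1*5^1*19^1*1427^1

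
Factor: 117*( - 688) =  -2^4 *3^2*13^1*43^1 =- 80496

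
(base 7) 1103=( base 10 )395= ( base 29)DI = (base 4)12023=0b110001011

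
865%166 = 35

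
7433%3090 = 1253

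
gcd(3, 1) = 1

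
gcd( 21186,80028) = 18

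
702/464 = 351/232 = 1.51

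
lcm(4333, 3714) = 25998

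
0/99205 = 0 = 0.00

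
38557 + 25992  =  64549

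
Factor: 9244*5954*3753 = 206560526328 = 2^3*3^3*13^1 * 139^1*229^1*  2311^1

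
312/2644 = 78/661 = 0.12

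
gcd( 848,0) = 848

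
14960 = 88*170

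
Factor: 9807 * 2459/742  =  2^(  -  1 )*3^1 * 53^( - 1)*467^1*2459^1  =  3445059/106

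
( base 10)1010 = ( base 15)475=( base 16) 3F2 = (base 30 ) 13k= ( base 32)vi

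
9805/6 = 9805/6 =1634.17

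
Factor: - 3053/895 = -5^( - 1 )*43^1*71^1*179^( - 1)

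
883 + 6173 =7056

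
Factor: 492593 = 281^1*1753^1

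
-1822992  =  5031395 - 6854387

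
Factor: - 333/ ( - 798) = 111/266 = 2^( - 1)*3^1*7^( - 1)*19^ ( - 1)*37^1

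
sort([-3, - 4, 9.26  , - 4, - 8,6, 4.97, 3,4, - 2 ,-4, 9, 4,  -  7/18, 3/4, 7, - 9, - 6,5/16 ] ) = [-9,  -  8, - 6, - 4,  -  4, - 4,-3, - 2,-7/18, 5/16, 3/4,3, 4, 4,4.97,  6, 7  ,  9, 9.26]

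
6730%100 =30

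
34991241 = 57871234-22879993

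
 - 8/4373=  - 1 + 4365/4373 = - 0.00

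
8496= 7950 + 546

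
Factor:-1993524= -2^2*3^1*13^2 * 983^1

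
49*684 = 33516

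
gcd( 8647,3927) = 1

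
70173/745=70173/745 = 94.19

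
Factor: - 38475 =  - 3^4*5^2*19^1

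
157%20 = 17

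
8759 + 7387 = 16146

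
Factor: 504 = 2^3*3^2*7^1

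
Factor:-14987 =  - 7^1*2141^1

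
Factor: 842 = 2^1*421^1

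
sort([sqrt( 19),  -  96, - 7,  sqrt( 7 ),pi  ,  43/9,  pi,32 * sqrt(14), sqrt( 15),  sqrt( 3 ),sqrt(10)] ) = [ - 96, - 7, sqrt(3 ),sqrt( 7 ),pi,pi,sqrt(10 ), sqrt(15 ), sqrt(19), 43/9, 32* sqrt (14 ) ]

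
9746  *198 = 1929708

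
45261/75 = 15087/25 = 603.48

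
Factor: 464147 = 179^1 * 2593^1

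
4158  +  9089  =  13247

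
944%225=44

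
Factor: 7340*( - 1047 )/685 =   -  1536996/137 = - 2^2*3^1 *137^( - 1) *349^1*367^1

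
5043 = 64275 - 59232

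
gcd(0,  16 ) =16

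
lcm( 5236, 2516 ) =193732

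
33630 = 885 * 38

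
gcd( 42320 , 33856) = 8464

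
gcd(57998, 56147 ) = 617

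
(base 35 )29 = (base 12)67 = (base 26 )31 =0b1001111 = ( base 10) 79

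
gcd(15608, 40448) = 8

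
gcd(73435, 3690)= 5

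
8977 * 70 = 628390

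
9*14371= 129339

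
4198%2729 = 1469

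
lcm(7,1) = 7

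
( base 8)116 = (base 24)36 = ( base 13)60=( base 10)78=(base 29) 2k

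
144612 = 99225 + 45387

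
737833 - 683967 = 53866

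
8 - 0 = 8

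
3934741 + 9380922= 13315663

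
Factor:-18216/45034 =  - 36/89= - 2^2*3^2* 89^(  -  1 )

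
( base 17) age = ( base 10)3176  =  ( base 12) 1a08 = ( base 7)12155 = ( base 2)110001101000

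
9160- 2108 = 7052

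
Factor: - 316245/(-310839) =5^1*29^1*727^1*103613^( -1) = 105415/103613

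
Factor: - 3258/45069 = -6/83 = - 2^1*3^1*83^( - 1) 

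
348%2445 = 348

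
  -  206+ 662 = 456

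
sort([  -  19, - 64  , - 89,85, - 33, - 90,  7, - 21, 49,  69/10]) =[ -90, - 89, - 64,-33, - 21, - 19,69/10, 7, 49, 85]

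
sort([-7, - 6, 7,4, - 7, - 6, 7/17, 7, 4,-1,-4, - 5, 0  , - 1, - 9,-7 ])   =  [- 9,-7, - 7, - 7,-6 ,-6,-5,-4, - 1,  -  1,0,7/17,4,4,7, 7]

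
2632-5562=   -  2930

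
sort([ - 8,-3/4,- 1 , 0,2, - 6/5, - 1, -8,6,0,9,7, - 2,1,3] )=[-8 ,-8,-2 ,-6/5, - 1, - 1, - 3/4,0, 0, 1, 2,3, 6,7,9]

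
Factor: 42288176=2^4*7^2*53939^1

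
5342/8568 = 2671/4284=0.62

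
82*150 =12300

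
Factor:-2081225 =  - 5^2*17^1*59^1 *83^1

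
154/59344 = 77/29672 = 0.00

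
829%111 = 52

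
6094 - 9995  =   - 3901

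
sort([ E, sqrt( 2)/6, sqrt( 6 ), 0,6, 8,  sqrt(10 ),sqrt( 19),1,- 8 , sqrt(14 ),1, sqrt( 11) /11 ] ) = [ - 8,  0, sqrt(2) /6, sqrt (11)/11,1,1, sqrt ( 6) , E, sqrt(10), sqrt( 14 ),sqrt(19),6,8 ] 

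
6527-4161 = 2366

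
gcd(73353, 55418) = 1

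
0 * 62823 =0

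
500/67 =500/67  =  7.46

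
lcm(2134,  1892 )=183524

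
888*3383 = 3004104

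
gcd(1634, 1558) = 38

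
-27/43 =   -  27/43= - 0.63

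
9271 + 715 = 9986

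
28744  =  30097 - 1353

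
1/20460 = 1/20460= 0.00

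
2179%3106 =2179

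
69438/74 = 34719/37=938.35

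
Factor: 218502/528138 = 199/481 = 13^ (- 1)*37^( - 1) * 199^1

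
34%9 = 7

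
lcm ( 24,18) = 72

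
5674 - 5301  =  373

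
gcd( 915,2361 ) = 3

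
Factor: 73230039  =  3^2*71^1 * 114601^1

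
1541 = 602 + 939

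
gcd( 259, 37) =37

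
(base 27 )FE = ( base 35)BY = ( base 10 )419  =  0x1a3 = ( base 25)GJ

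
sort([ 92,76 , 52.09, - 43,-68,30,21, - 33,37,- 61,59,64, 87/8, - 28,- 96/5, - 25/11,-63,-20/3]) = [  -  68, - 63, - 61, - 43, - 33, - 28, - 96/5, - 20/3, - 25/11, 87/8,21,30,37 , 52.09,59, 64 , 76, 92] 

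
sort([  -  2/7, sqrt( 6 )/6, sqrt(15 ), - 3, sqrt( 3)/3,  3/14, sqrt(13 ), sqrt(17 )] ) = [ - 3, - 2/7,3/14, sqrt( 6)/6, sqrt ( 3)/3, sqrt( 13 ),sqrt( 15),sqrt( 17 )] 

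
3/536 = 3/536 =0.01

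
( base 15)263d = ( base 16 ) 1FDE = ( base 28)aba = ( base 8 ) 17736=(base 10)8158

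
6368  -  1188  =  5180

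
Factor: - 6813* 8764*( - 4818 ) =2^3*3^3 * 7^1*11^1* 73^1 *313^1 *757^1 = 287678597976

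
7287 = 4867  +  2420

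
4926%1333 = 927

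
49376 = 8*6172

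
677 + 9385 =10062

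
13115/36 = 364+ 11/36= 364.31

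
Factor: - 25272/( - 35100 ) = 2^1*3^2*5^(-2 ) = 18/25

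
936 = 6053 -5117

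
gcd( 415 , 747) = 83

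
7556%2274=734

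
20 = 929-909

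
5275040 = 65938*80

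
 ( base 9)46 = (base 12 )36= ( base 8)52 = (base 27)1f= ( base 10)42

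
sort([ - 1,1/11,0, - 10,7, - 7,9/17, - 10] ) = [ - 10, - 10, - 7, - 1, 0,1/11,9/17,7] 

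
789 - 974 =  - 185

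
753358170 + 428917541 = 1182275711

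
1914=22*87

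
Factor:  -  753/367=-3^1*251^1*367^( - 1)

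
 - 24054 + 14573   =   - 9481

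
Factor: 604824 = 2^3*3^1 * 11^1 * 29^1*79^1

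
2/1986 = 1/993 = 0.00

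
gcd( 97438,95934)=2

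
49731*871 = 43315701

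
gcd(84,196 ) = 28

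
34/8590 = 17/4295 = 0.00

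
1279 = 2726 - 1447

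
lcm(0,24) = 0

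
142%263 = 142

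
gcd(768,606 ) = 6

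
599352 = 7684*78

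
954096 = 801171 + 152925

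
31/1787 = 31/1787 = 0.02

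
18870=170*111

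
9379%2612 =1543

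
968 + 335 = 1303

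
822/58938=137/9823 = 0.01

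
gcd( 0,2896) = 2896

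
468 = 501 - 33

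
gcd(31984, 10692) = 4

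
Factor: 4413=3^1*1471^1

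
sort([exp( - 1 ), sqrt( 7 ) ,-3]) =[ - 3, exp( - 1),sqrt( 7 )]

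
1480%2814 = 1480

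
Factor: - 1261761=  - 3^1 *29^1* 14503^1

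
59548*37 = 2203276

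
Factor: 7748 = 2^2 * 13^1 * 149^1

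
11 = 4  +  7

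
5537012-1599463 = 3937549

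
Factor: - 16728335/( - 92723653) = 5^1*11^( - 1)*13^1*61^1 * 4219^1*8429423^( - 1)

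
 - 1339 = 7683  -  9022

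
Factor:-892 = - 2^2*223^1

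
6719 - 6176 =543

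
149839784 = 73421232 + 76418552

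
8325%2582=579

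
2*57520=115040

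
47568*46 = 2188128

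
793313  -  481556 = 311757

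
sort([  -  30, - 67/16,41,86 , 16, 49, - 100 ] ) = [ - 100, - 30, - 67/16,16, 41 , 49,86 ] 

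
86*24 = 2064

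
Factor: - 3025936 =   -  2^4*379^1*499^1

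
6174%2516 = 1142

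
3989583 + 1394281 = 5383864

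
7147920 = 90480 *79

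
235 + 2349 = 2584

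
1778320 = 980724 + 797596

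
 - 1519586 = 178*( - 8537 ) 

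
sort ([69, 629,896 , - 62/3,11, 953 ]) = [ - 62/3, 11,69, 629, 896, 953]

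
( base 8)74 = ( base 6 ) 140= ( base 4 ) 330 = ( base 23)2E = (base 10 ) 60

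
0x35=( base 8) 65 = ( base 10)53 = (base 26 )21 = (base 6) 125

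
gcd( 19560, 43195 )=815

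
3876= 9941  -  6065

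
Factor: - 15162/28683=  - 2^1*3^( - 1) * 7^1  *  19^2*3187^( - 1) = -5054/9561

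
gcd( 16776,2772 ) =36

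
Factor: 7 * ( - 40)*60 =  - 2^5 * 3^1*5^2*7^1 = - 16800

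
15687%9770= 5917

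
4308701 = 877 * 4913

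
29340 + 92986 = 122326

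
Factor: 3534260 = 2^2*5^1*176713^1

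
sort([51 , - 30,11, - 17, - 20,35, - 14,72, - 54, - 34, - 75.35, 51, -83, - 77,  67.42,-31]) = [ - 83,-77, -75.35, - 54, - 34, - 31, - 30, - 20,-17, - 14,  11, 35,51, 51,67.42,72 ] 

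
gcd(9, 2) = 1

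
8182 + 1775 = 9957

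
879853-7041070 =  - 6161217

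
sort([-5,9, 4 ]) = [- 5 , 4, 9 ]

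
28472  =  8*3559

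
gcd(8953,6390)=1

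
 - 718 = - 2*359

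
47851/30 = 1595 + 1/30= 1595.03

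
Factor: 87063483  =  3^1*13^1*797^1*2801^1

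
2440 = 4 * 610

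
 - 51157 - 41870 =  - 93027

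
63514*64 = 4064896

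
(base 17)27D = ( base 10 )710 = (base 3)222022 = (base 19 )1I7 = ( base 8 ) 1306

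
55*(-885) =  - 48675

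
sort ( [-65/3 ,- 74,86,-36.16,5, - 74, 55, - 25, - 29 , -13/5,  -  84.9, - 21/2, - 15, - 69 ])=[ - 84.9,  -  74 , - 74, - 69, - 36.16,-29,  -  25 , - 65/3, - 15,  -  21/2,  -  13/5,5 , 55 , 86]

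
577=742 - 165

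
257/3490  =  257/3490 = 0.07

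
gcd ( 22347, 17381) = 2483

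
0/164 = 0 = 0.00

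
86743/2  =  43371+1/2 =43371.50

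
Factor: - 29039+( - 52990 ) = -82029 = -3^1*37^1*739^1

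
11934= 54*221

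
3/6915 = 1/2305 = 0.00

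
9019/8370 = 9019/8370 = 1.08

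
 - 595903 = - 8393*71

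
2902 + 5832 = 8734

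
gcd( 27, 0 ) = 27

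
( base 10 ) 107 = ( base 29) 3k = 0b1101011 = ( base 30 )3H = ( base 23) 4f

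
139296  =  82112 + 57184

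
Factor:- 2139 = -3^1*23^1*31^1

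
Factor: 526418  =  2^1*263209^1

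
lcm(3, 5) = 15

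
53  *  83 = 4399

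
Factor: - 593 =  - 593^1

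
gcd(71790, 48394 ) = 2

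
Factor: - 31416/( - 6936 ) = 7^1*11^1 * 17^( - 1) = 77/17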